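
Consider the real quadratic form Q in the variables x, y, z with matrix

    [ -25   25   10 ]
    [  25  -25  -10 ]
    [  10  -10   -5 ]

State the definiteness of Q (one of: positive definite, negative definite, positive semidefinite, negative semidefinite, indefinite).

Applying the same elementary operations to the rows and columns of A produces a congruent diagonal matrix with entries -25, 0, -1.
Counting signs: 2 negative, 1 zero.
Hence Q is negative semidefinite.

negative semidefinite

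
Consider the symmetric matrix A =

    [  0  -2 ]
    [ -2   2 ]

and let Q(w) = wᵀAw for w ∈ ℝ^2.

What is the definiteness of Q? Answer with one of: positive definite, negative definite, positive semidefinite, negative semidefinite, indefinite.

indefinite

For the 2×2 matrix [[0, -2], [-2, 2]]: det = 0·2 − (-2)² = -4, trace = 2.
det < 0 so the eigenvalues have opposite signs; the form is indefinite.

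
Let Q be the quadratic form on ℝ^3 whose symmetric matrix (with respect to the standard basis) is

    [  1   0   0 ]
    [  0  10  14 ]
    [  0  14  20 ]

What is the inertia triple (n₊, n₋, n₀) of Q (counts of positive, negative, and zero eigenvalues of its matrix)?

(3, 0, 0)

Applying the same elementary operations to the rows and columns of A produces a congruent diagonal matrix with entries 1, 10, 2/5.
That gives 3 positive pivots.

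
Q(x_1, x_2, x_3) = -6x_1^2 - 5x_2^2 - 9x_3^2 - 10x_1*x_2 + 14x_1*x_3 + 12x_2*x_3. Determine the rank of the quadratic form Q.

The symmetric matrix is A = [[-6, -5, 7], [-5, -5, 6], [7, 6, -9]].
An LDLᵀ factorisation of A has diagonal entries -6, -5/6, -4/5.
Counting signs: 3 negative.
The rank is the number of nonzero pivots: 3.

3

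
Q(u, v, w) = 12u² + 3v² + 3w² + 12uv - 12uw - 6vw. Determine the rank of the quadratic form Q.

1

The symmetric matrix is A = [[12, 6, -6], [6, 3, -3], [-6, -3, 3]].
Congruent diagonalization of A (simultaneous row and column reduction) yields pivots 12, 0, 0.
Counting signs: 1 positive, 2 zero.
The rank is the number of nonzero pivots: 1.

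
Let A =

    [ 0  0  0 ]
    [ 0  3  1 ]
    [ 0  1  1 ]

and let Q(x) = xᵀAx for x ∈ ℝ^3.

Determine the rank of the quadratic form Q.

2

Symmetric row and column elimination reduces A to a congruent diagonal form with pivots 0, 3, 2/3.
Counting signs: 2 positive, 1 zero.
The rank is the number of nonzero pivots: 2.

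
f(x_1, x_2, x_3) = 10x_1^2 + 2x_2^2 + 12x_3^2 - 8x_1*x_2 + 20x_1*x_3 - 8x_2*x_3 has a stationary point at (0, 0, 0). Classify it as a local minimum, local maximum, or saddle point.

local minimum

The Hessian at the origin is H = [[20, -8, 20], [-8, 4, -8], [20, -8, 24]].
Row-reducing H symmetrically gives the diagonal entries 20, 4/5, 4.
That gives 3 positive pivots.
H is positive definite, so the origin is a strict local minimum.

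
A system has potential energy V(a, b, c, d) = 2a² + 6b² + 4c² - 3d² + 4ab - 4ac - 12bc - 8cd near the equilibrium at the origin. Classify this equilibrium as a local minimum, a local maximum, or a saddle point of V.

The Hessian at the origin is H = [[4, 4, -4, 0], [4, 12, -12, 0], [-4, -12, 8, -8], [0, 0, -8, -6]].
Applying the same elementary operations to the rows and columns of H produces a congruent diagonal matrix with entries 4, 8, -4, 10.
Counting signs: 3 positive, 1 negative.
H is indefinite, so the origin is a saddle point.

saddle point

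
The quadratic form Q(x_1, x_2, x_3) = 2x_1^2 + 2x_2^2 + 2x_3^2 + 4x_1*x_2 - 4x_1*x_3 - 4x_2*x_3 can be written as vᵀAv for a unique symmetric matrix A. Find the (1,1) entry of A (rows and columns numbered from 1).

The coefficient of x_1^2 in Q is 2, and that is exactly A[1,1].

2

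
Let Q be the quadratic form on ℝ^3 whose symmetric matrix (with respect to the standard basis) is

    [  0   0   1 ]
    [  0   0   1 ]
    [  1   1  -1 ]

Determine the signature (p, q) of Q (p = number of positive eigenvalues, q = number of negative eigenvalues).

By Sylvester's law of inertia any congruent diagonalization of A has 1 positive, 1 negative and 1 zero entries.

(1, 1)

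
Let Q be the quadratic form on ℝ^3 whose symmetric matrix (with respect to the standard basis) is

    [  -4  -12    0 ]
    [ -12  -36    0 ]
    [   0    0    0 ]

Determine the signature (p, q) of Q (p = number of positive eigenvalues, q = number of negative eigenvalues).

(0, 1)

Applying the same elementary operations to the rows and columns of A produces a congruent diagonal matrix with entries -4, 0, 0.
So there are 1 negative, 2 zero pivots.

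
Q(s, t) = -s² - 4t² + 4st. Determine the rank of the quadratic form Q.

The symmetric matrix is A = [[-1, 2], [2, -4]].
Congruent diagonalization of A (simultaneous row and column reduction) yields pivots -1, 0.
So there are 1 negative, 1 zero pivots.
The rank is the number of nonzero pivots: 1.

1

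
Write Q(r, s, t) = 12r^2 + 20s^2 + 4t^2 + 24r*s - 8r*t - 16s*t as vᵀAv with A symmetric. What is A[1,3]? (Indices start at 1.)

-4

The coefficient of r·t in Q is -8. For a symmetric A this equals A[1,3] + A[3,1] = 2·A[1,3].
So A[1,3] = -8/2 = -4.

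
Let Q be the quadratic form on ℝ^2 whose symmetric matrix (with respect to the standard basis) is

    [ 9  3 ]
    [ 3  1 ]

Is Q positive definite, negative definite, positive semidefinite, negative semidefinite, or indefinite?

For the 2×2 matrix [[9, 3], [3, 1]]: det = 9·1 − (3)² = 0, trace = 10.
det = 0 so one eigenvalue is zero; the form is semidefinite with the sign of the trace.

positive semidefinite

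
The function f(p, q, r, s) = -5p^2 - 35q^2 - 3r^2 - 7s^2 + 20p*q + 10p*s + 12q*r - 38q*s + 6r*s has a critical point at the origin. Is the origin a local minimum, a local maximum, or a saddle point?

The Hessian at the origin is H = [[-10, 20, 0, 10], [20, -70, 12, -38], [0, 12, -6, 6], [10, -38, 6, -14]].
Applying the same elementary operations to the rows and columns of H produces a congruent diagonal matrix with entries -10, -30, -6/5, 8.
Counting signs: 1 positive, 3 negative.
H is indefinite, so the origin is a saddle point.

saddle point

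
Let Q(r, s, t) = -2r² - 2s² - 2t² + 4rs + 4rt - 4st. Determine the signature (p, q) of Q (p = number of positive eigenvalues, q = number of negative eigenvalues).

(0, 1)

The associated matrix is A = [[-2, 2, 2], [2, -2, -2], [2, -2, -2]].
Applying the same elementary operations to the rows and columns of A produces a congruent diagonal matrix with entries -2, 0, 0.
Counting signs: 1 negative, 2 zero.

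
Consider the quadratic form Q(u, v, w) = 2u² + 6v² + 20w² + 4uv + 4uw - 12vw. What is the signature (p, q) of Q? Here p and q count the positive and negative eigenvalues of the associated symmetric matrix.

Write A = [[2, 2, 2], [2, 6, -6], [2, -6, 20]].
Congruent diagonalization of A (simultaneous row and column reduction) yields pivots 2, 4, 2.
So there are 3 positive pivots.

(3, 0)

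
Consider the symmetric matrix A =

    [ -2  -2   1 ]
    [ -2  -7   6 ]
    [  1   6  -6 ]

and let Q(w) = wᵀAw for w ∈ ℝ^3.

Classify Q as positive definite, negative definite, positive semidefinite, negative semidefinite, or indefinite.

negative definite

Leading principal minors: Δ_1 = -2, Δ_2 = 10, Δ_3 = -5.
The signs alternate starting with Δ_1 < 0, so by Sylvester's criterion Q is negative definite.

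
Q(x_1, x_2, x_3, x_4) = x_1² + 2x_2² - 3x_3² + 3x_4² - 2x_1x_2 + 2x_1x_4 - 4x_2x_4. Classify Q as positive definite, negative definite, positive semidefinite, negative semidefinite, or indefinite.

indefinite

Write A = [[1, -1, 0, 1], [-1, 2, 0, -2], [0, 0, -3, 0], [1, -2, 0, 3]].
An LDLᵀ factorisation of A has diagonal entries 1, 1, -3, 1.
Counting signs: 3 positive, 1 negative.
Hence Q is indefinite.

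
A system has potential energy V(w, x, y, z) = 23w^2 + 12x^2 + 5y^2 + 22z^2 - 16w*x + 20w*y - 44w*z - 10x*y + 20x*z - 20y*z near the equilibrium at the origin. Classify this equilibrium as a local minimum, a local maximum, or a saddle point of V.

local minimum

The Hessian at the origin is H = [[46, -16, 20, -44], [-16, 24, -10, 20], [20, -10, 10, -20], [-44, 20, -20, 44]].
Symmetric row and column elimination reduces H to a congruent diagonal form with pivots 46, 424/23, 85/106, 12/17.
So there are 4 positive pivots.
H is positive definite, so the origin is a strict local minimum.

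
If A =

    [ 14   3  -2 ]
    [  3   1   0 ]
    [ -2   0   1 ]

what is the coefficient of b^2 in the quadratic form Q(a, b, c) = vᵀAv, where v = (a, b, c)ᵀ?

The coefficient of b^2 is the diagonal entry A[2,2] = 1.

1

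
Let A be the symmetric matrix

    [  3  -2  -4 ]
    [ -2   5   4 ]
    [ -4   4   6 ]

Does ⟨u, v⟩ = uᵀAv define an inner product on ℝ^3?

Leading principal minors: Δ_1 = 3, Δ_2 = 11, Δ_3 = 2.
All leading principal minors are positive, so by Sylvester's criterion Q is positive definite.
⟨·,·⟩ is an inner product exactly when A is positive definite.

yes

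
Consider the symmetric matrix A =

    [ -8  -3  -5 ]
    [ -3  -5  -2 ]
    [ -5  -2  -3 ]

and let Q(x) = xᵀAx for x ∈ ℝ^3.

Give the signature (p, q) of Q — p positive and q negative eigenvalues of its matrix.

(1, 2)

An LDLᵀ factorisation of A has diagonal entries -8, -31/8, 4/31.
Counting signs: 1 positive, 2 negative.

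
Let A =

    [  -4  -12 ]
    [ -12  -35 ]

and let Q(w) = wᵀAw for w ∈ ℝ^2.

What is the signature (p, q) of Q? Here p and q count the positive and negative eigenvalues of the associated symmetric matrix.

(1, 1)

Congruent diagonalization of A (simultaneous row and column reduction) yields pivots -4, 1.
Counting signs: 1 positive, 1 negative.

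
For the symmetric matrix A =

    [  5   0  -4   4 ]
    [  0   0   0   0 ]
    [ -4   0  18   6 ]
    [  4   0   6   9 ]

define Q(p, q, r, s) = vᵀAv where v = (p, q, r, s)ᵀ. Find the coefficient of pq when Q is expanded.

The coefficient of pq is A[1,2] + A[2,1] = 2·0 = 0.

0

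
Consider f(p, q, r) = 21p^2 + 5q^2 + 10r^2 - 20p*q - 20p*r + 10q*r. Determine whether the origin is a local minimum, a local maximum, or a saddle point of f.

The Hessian at the origin is H = [[42, -20, -20], [-20, 10, 10], [-20, 10, 20]].
An LDLᵀ factorisation of H has diagonal entries 42, 10/21, 10.
So there are 3 positive pivots.
H is positive definite, so the origin is a strict local minimum.

local minimum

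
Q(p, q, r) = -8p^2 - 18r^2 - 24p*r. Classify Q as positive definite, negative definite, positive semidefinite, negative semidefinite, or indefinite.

negative semidefinite

The symmetric matrix is A = [[-8, 0, -12], [0, 0, 0], [-12, 0, -18]].
Congruent diagonalization of A (simultaneous row and column reduction) yields pivots -8, 0, 0.
Counting signs: 1 negative, 2 zero.
Hence Q is negative semidefinite.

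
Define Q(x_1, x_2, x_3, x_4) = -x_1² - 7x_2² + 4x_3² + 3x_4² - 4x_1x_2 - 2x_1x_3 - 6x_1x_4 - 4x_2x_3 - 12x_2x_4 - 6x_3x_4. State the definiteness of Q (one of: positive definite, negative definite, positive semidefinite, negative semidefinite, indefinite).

The associated matrix is A = [[-1, -2, -1, -3], [-2, -7, -2, -6], [-1, -2, 4, -3], [-3, -6, -3, 3]].
Symmetric row and column elimination reduces A to a congruent diagonal form with pivots -1, -3, 5, 12.
That gives 2 positive, 2 negative pivots.
Hence Q is indefinite.

indefinite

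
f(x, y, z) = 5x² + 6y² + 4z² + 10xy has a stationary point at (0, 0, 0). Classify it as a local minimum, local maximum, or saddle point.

local minimum

The Hessian at the origin is H = [[10, 10, 0], [10, 12, 0], [0, 0, 8]].
An LDLᵀ factorisation of H has diagonal entries 10, 2, 8.
Counting signs: 3 positive.
H is positive definite, so the origin is a strict local minimum.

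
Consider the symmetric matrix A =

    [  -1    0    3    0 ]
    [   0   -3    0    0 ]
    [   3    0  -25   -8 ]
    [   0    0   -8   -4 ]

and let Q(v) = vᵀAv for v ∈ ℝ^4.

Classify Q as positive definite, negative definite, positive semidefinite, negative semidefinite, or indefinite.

negative semidefinite

Row-reducing A symmetrically gives the diagonal entries -1, -3, -16, 0.
So there are 3 negative, 1 zero pivots.
Hence Q is negative semidefinite.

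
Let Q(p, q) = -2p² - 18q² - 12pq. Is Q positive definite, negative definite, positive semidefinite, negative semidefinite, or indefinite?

The symmetric matrix of Q is [[-2, -6], [-6, -18]].
For the 2×2 matrix [[-2, -6], [-6, -18]]: det = -2·-18 − (-6)² = 0, trace = -20.
det = 0 so one eigenvalue is zero; the form is semidefinite with the sign of the trace.

negative semidefinite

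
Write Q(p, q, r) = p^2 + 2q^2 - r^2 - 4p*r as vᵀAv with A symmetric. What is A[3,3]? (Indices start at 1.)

-1

The coefficient of r^2 in Q is -1, and that is exactly A[3,3].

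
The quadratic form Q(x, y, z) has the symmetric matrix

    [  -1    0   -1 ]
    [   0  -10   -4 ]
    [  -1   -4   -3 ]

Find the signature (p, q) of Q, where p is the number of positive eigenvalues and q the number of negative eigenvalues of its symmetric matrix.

Row-reducing A symmetrically gives the diagonal entries -1, -10, -2/5.
So there are 3 negative pivots.

(0, 3)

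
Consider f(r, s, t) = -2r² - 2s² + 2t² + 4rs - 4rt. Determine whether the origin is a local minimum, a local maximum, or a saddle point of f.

The Hessian at the origin is H = [[-4, 4, -4], [4, -4, 0], [-4, 0, 4]].
H is indefinite, so the origin is a saddle point.

saddle point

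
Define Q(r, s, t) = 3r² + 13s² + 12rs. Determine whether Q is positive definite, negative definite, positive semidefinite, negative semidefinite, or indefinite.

Write A = [[3, 6, 0], [6, 13, 0], [0, 0, 0]].
Symmetric row and column elimination reduces A to a congruent diagonal form with pivots 3, 1, 0.
Counting signs: 2 positive, 1 zero.
Hence Q is positive semidefinite.

positive semidefinite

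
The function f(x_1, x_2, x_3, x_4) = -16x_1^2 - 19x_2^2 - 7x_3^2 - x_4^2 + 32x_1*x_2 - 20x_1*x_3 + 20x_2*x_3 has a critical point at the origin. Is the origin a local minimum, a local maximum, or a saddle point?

The Hessian at the origin is H = [[-32, 32, -20, 0], [32, -38, 20, 0], [-20, 20, -14, 0], [0, 0, 0, -2]].
Congruent diagonalization of H (simultaneous row and column reduction) yields pivots -32, -6, -3/2, -2.
So there are 4 negative pivots.
H is negative definite, so the origin is a strict local maximum.

local maximum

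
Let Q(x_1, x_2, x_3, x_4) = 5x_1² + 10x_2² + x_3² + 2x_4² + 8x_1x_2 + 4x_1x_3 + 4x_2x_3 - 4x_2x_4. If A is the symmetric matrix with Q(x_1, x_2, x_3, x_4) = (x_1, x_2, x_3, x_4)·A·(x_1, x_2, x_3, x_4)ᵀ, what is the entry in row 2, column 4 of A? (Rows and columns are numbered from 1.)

-2

The coefficient of x_2·x_4 in Q is -4. For a symmetric A this equals A[2,4] + A[4,2] = 2·A[2,4].
So A[2,4] = -4/2 = -2.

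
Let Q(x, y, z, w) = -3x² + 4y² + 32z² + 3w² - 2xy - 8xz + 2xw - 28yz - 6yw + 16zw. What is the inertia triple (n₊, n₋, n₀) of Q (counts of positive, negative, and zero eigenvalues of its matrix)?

(2, 2, 0)

Write A = [[-3, -1, -4, 1], [-1, 4, -14, -3], [-4, -14, 32, 8], [1, -3, 8, 3]].
Symmetric row and column elimination reduces A to a congruent diagonal form with pivots -3, 13/3, 4/13, -30.
So there are 2 positive, 2 negative pivots.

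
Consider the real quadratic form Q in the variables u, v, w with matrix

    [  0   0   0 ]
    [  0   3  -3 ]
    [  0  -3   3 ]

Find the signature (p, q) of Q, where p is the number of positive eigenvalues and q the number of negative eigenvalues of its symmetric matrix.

(1, 0)

Congruent diagonalization of A (simultaneous row and column reduction) yields pivots 0, 3, 0.
That gives 1 positive, 2 zero pivots.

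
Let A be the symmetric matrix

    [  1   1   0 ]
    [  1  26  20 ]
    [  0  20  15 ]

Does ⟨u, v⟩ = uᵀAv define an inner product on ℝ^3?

Congruent diagonalization of A (simultaneous row and column reduction) yields pivots 1, 25, -1.
So there are 2 positive, 1 negative pivots.
Hence Q is indefinite.
⟨·,·⟩ is an inner product exactly when A is positive definite.

no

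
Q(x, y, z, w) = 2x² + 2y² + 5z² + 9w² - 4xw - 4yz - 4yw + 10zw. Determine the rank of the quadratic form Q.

The associated matrix is A = [[2, 0, 0, -2], [0, 2, -2, -2], [0, -2, 5, 5], [-2, -2, 5, 9]].
Row-reducing A symmetrically gives the diagonal entries 2, 2, 3, 2.
That gives 4 positive pivots.
The rank is the number of nonzero pivots: 4.

4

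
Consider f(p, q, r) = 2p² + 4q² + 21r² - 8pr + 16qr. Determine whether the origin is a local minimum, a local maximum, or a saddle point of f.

The Hessian at the origin is H = [[4, 0, -8], [0, 8, 16], [-8, 16, 42]].
Symmetric row and column elimination reduces H to a congruent diagonal form with pivots 4, 8, -6.
That gives 2 positive, 1 negative pivots.
H is indefinite, so the origin is a saddle point.

saddle point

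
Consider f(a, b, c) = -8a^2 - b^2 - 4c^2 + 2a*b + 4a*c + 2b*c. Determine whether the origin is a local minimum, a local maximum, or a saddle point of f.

local maximum

The Hessian at the origin is H = [[-16, 2, 4], [2, -2, 2], [4, 2, -8]].
Applying the same elementary operations to the rows and columns of H produces a congruent diagonal matrix with entries -16, -7/4, -24/7.
Counting signs: 3 negative.
H is negative definite, so the origin is a strict local maximum.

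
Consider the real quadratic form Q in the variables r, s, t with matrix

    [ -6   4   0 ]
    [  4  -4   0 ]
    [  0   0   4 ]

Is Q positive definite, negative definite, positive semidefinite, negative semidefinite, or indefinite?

An LDLᵀ factorisation of A has diagonal entries -6, -4/3, 4.
So there are 1 positive, 2 negative pivots.
Hence Q is indefinite.

indefinite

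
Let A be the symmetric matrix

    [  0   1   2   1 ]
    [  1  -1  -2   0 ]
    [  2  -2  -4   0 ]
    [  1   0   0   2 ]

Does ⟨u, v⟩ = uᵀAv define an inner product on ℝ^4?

no

A is congruent to a diagonal matrix with 2 positive, 1 negative and 1 zero entries, so Q is indefinite.
⟨·,·⟩ is an inner product exactly when A is positive definite.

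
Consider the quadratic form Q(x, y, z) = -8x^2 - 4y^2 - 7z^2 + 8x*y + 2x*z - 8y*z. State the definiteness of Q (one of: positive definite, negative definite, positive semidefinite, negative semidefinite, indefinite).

negative definite

The symmetric matrix of Q is A = [[-8, 4, 1], [4, -4, -4], [1, -4, -7]].
Leading principal minors: Δ_1 = -8, Δ_2 = 16, Δ_3 = -12.
The signs alternate starting with Δ_1 < 0, so by Sylvester's criterion Q is negative definite.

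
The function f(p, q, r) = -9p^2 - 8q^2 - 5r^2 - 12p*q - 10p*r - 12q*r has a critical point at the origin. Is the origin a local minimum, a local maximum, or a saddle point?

local maximum

The Hessian at the origin is H = [[-18, -12, -10], [-12, -16, -12], [-10, -12, -10]].
An LDLᵀ factorisation of H has diagonal entries -18, -8, -8/9.
That gives 3 negative pivots.
H is negative definite, so the origin is a strict local maximum.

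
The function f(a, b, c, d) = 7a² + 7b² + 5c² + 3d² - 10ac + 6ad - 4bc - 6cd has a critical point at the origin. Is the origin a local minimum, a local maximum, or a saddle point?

The Hessian at the origin is H = [[14, 0, -10, 6], [0, 14, -4, 0], [-10, -4, 10, -6], [6, 0, -6, 6]].
Congruent diagonalization of H (simultaneous row and column reduction) yields pivots 14, 14, 12/7, 12/7.
That gives 4 positive pivots.
H is positive definite, so the origin is a strict local minimum.

local minimum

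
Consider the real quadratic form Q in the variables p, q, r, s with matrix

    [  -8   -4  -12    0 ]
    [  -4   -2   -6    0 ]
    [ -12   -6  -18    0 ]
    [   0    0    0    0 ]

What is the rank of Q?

1

Congruent diagonalization of A (simultaneous row and column reduction) yields pivots -8, 0, 0, 0.
So there are 1 negative, 3 zero pivots.
The rank is the number of nonzero pivots: 1.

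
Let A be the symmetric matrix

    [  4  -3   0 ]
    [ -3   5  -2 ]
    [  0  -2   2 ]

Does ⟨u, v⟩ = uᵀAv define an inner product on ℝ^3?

An LDLᵀ factorisation of A has diagonal entries 4, 11/4, 6/11.
Counting signs: 3 positive.
Hence Q is positive definite.
⟨·,·⟩ is an inner product exactly when A is positive definite.

yes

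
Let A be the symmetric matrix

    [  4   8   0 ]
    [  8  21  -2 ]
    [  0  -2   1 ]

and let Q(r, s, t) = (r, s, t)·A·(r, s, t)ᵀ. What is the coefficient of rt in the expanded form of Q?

0

The coefficient of rt is A[1,3] + A[3,1] = 2·0 = 0.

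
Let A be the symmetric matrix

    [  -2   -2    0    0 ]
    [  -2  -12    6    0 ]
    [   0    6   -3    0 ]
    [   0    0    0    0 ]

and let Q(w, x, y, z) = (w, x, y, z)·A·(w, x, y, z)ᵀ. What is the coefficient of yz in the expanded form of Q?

The coefficient of yz is A[3,4] + A[4,3] = 2·0 = 0.

0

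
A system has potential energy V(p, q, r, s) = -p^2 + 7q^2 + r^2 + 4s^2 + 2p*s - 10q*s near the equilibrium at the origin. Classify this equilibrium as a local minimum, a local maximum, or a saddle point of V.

The Hessian at the origin is H = [[-2, 0, 0, 2], [0, 14, 0, -10], [0, 0, 2, 0], [2, -10, 0, 8]].
An LDLᵀ factorisation of H has diagonal entries -2, 14, 2, 20/7.
That gives 3 positive, 1 negative pivots.
H is indefinite, so the origin is a saddle point.

saddle point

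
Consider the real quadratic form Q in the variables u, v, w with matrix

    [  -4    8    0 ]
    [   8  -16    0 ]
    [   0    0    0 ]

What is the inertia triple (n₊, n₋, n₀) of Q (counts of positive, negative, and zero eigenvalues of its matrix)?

(0, 1, 2)

Symmetric row and column elimination reduces A to a congruent diagonal form with pivots -4, 0, 0.
So there are 1 negative, 2 zero pivots.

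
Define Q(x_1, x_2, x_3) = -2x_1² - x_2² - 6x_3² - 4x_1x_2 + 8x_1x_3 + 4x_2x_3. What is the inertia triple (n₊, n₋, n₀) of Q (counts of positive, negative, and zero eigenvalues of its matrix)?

The symmetric matrix is A = [[-2, -2, 4], [-2, -1, 2], [4, 2, -6]].
Applying the same elementary operations to the rows and columns of A produces a congruent diagonal matrix with entries -2, 1, -2.
That gives 1 positive, 2 negative pivots.

(1, 2, 0)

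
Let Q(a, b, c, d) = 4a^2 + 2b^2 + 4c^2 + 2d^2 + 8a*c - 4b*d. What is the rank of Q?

2

Write A = [[4, 0, 4, 0], [0, 2, 0, -2], [4, 0, 4, 0], [0, -2, 0, 2]].
Congruent diagonalization of A (simultaneous row and column reduction) yields pivots 4, 2, 0, 0.
Counting signs: 2 positive, 2 zero.
The rank is the number of nonzero pivots: 2.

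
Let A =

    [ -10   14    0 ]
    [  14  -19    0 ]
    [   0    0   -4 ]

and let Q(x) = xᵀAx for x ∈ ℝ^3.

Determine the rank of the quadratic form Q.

Symmetric row and column elimination reduces A to a congruent diagonal form with pivots -10, 3/5, -4.
Counting signs: 1 positive, 2 negative.
The rank is the number of nonzero pivots: 3.

3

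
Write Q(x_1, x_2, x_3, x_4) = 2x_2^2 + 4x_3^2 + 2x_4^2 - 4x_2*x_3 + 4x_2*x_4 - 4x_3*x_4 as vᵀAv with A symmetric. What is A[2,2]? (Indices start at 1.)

2

The coefficient of x_2^2 in Q is 2, and that is exactly A[2,2].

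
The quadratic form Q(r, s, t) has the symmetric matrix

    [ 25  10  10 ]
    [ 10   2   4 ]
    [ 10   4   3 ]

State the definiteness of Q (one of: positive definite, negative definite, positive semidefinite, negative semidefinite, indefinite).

indefinite

Congruent diagonalization of A (simultaneous row and column reduction) yields pivots 25, -2, -1.
That gives 1 positive, 2 negative pivots.
Hence Q is indefinite.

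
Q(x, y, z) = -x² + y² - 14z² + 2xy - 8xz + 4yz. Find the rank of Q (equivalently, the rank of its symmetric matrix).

2

The symmetric matrix is A = [[-1, 1, -4], [1, 1, 2], [-4, 2, -14]].
Applying the same elementary operations to the rows and columns of A produces a congruent diagonal matrix with entries -1, 2, 0.
That gives 1 positive, 1 negative, 1 zero pivots.
The rank is the number of nonzero pivots: 2.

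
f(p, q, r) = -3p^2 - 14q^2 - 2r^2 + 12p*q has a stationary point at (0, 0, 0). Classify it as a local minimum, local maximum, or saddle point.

local maximum

The Hessian at the origin is H = [[-6, 12, 0], [12, -28, 0], [0, 0, -4]].
Row-reducing H symmetrically gives the diagonal entries -6, -4, -4.
That gives 3 negative pivots.
H is negative definite, so the origin is a strict local maximum.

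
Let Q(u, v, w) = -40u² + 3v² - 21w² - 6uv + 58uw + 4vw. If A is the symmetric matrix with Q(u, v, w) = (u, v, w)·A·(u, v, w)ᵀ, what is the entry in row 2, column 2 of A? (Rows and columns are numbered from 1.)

The coefficient of v² in Q is 3, and that is exactly A[2,2].

3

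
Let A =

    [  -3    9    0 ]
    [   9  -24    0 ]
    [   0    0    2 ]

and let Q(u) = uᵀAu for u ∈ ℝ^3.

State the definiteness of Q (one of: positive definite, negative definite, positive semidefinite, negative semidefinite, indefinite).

An LDLᵀ factorisation of A has diagonal entries -3, 3, 2.
That gives 2 positive, 1 negative pivots.
Hence Q is indefinite.

indefinite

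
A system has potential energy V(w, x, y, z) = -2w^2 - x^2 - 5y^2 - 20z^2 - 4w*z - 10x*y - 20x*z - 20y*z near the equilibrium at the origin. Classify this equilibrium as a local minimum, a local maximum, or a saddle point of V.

The Hessian at the origin is H = [[-4, 0, 0, -4], [0, -2, -10, -20], [0, -10, -10, -20], [-4, -20, -20, -40]].
Symmetric row and column elimination reduces H to a congruent diagonal form with pivots -4, -2, 40, 4.
That gives 2 positive, 2 negative pivots.
H is indefinite, so the origin is a saddle point.

saddle point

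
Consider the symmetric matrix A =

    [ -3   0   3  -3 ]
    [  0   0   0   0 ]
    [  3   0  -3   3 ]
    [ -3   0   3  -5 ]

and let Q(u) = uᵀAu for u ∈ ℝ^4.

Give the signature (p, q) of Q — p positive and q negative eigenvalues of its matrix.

Row-reducing A symmetrically gives the diagonal entries -3, 0, 0, -2.
That gives 2 negative, 2 zero pivots.

(0, 2)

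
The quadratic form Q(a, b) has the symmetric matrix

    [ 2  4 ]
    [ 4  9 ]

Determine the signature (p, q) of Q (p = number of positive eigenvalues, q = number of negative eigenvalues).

Applying the same elementary operations to the rows and columns of A produces a congruent diagonal matrix with entries 2, 1.
Counting signs: 2 positive.

(2, 0)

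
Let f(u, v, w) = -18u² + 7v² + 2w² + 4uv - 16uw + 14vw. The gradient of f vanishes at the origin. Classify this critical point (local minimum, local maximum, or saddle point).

The Hessian at the origin is H = [[-36, 4, -16], [4, 14, 14], [-16, 14, 4]].
Congruent diagonalization of H (simultaneous row and column reduction) yields pivots -36, 130/9, 10/13.
Counting signs: 2 positive, 1 negative.
H is indefinite, so the origin is a saddle point.

saddle point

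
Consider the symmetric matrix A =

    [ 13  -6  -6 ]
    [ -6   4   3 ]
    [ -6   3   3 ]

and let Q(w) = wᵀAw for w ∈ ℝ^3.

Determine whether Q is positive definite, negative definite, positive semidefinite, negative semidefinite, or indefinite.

Leading principal minors: Δ_1 = 13, Δ_2 = 16, Δ_3 = 3.
All leading principal minors are positive, so by Sylvester's criterion Q is positive definite.

positive definite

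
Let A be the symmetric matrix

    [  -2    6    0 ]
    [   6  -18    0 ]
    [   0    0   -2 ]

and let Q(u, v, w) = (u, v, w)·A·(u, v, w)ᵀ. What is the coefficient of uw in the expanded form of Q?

0

The coefficient of uw is A[1,3] + A[3,1] = 2·0 = 0.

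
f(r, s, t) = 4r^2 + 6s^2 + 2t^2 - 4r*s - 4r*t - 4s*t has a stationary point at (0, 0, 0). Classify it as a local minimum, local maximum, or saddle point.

saddle point

The Hessian at the origin is H = [[8, -4, -4], [-4, 12, -4], [-4, -4, 4]].
Applying the same elementary operations to the rows and columns of H produces a congruent diagonal matrix with entries 8, 10, -8/5.
Counting signs: 2 positive, 1 negative.
H is indefinite, so the origin is a saddle point.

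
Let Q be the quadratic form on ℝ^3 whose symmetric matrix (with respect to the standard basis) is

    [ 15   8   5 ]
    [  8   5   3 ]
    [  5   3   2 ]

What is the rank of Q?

3

Congruent diagonalization of A (simultaneous row and column reduction) yields pivots 15, 11/15, 2/11.
Counting signs: 3 positive.
The rank is the number of nonzero pivots: 3.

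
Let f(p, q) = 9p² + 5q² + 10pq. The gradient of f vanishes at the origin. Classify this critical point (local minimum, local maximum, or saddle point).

local minimum

The Hessian at the origin is H = [[18, 10], [10, 10]].
det H = 18·10 − (10)² = 80 > 0 and H[1,1] = 18 > 0, so H is positive definite.
Therefore the origin is a local minimum.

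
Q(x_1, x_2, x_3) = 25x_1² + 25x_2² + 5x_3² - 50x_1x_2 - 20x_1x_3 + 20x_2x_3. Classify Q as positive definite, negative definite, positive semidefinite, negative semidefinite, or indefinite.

positive semidefinite

The symmetric matrix is A = [[25, -25, -10], [-25, 25, 10], [-10, 10, 5]].
Row-reducing A symmetrically gives the diagonal entries 25, 0, 1.
So there are 2 positive, 1 zero pivots.
Hence Q is positive semidefinite.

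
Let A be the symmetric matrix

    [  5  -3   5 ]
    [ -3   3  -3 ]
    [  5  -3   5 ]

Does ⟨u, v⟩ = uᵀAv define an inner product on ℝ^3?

Applying the same elementary operations to the rows and columns of A produces a congruent diagonal matrix with entries 5, 6/5, 0.
Counting signs: 2 positive, 1 zero.
Hence Q is positive semidefinite.
⟨·,·⟩ is an inner product exactly when A is positive definite.

no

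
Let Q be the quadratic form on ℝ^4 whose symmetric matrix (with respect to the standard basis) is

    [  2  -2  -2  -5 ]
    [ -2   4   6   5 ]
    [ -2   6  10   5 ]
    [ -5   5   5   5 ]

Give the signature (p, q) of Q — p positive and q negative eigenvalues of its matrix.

Row-reducing A symmetrically gives the diagonal entries 2, 2, 0, -15/2.
Counting signs: 2 positive, 1 negative, 1 zero.

(2, 1)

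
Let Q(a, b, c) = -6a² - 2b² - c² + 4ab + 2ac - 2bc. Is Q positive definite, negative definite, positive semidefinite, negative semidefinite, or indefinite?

Write A = [[-6, 2, 1], [2, -2, -1], [1, -1, -1]].
Congruent diagonalization of A (simultaneous row and column reduction) yields pivots -6, -4/3, -1/2.
So there are 3 negative pivots.
Hence Q is negative definite.

negative definite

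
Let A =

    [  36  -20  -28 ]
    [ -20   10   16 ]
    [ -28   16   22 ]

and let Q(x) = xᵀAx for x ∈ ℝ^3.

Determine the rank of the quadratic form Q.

3

Applying the same elementary operations to the rows and columns of A produces a congruent diagonal matrix with entries 36, -10/9, 2/5.
So there are 2 positive, 1 negative pivots.
The rank is the number of nonzero pivots: 3.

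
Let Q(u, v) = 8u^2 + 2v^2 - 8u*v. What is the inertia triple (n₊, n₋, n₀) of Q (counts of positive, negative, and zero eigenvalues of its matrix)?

The symmetric matrix is A = [[8, -4], [-4, 2]].
Applying the same elementary operations to the rows and columns of A produces a congruent diagonal matrix with entries 8, 0.
So there are 1 positive, 1 zero pivots.

(1, 0, 1)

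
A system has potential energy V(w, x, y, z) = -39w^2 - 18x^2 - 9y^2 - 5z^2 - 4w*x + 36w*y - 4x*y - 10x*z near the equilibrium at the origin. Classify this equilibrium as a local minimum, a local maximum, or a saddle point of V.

The Hessian at the origin is H = [[-78, -4, 36, 0], [-4, -36, -4, -10], [36, -4, -18, 0], [0, -10, 0, -10]].
An LDLᵀ factorisation of H has diagonal entries -78, -1396/39, -150/349, -1.
That gives 4 negative pivots.
H is negative definite, so the origin is a strict local maximum.

local maximum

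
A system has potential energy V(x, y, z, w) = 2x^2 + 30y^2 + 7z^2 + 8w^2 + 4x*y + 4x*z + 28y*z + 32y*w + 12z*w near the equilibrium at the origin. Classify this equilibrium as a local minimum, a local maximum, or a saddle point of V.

saddle point

The Hessian at the origin is H = [[4, 4, 4, 0], [4, 60, 28, 32], [4, 28, 14, 12], [0, 32, 12, 16]].
Applying the same elementary operations to the rows and columns of H produces a congruent diagonal matrix with entries 4, 56, -2/7, 8.
Counting signs: 3 positive, 1 negative.
H is indefinite, so the origin is a saddle point.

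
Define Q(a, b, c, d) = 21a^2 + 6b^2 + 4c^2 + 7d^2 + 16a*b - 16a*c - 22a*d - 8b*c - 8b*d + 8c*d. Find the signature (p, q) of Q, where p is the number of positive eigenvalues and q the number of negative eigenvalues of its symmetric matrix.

(4, 0)

The associated matrix is A = [[21, 8, -8, -11], [8, 6, -4, -4], [-8, -4, 4, 4], [-11, -4, 4, 7]].
Congruent diagonalization of A (simultaneous row and column reduction) yields pivots 21, 62/21, 20/31, 6/5.
That gives 4 positive pivots.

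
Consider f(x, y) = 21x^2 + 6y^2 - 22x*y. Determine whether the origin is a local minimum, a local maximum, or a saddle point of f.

The Hessian at the origin is H = [[42, -22], [-22, 12]].
det H = 42·12 − (-22)² = 20 > 0 and H[1,1] = 42 > 0, so H is positive definite.
Therefore the origin is a local minimum.

local minimum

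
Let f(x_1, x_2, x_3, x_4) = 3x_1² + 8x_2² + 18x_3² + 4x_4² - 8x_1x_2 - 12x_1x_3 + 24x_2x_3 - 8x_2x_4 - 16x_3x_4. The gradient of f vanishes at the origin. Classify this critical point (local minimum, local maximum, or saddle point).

The Hessian at the origin is H = [[6, -8, -12, 0], [-8, 16, 24, -8], [-12, 24, 36, -16], [0, -8, -16, 8]].
H is indefinite, so the origin is a saddle point.

saddle point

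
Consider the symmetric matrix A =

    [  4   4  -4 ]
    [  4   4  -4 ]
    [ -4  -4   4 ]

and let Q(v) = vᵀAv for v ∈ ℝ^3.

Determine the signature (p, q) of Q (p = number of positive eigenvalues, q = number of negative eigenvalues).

(1, 0)

Row-reducing A symmetrically gives the diagonal entries 4, 0, 0.
That gives 1 positive, 2 zero pivots.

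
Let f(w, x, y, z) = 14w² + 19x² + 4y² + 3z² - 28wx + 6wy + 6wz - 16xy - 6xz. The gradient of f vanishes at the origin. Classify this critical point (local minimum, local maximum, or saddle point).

saddle point

The Hessian at the origin is H = [[28, -28, 6, 6], [-28, 38, -16, -6], [6, -16, 8, 0], [6, -6, 0, 6]].
Row-reducing H symmetrically gives the diagonal entries 28, 10, -23/7, 120/23.
Counting signs: 3 positive, 1 negative.
H is indefinite, so the origin is a saddle point.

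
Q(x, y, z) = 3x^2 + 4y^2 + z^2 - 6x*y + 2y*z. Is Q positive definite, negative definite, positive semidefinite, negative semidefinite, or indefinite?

Write A = [[3, -3, 0], [-3, 4, 1], [0, 1, 1]].
Applying the same elementary operations to the rows and columns of A produces a congruent diagonal matrix with entries 3, 1, 0.
So there are 2 positive, 1 zero pivots.
Hence Q is positive semidefinite.

positive semidefinite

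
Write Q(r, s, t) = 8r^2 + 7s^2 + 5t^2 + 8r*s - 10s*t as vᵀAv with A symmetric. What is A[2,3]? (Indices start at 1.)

-5

The coefficient of s·t in Q is -10. For a symmetric A this equals A[2,3] + A[3,2] = 2·A[2,3].
So A[2,3] = -10/2 = -5.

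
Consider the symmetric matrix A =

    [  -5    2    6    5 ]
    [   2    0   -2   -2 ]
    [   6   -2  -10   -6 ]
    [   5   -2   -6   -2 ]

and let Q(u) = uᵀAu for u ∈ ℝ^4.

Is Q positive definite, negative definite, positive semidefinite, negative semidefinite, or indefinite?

Congruent diagonalization of A (simultaneous row and column reduction) yields pivots -5, 4/5, -3, 3.
So there are 2 positive, 2 negative pivots.
Hence Q is indefinite.

indefinite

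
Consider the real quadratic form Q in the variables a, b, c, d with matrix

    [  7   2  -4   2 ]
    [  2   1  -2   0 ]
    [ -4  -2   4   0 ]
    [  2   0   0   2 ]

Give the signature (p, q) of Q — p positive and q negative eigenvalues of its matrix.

Symmetric row and column elimination reduces A to a congruent diagonal form with pivots 7, 3/7, 0, 2/3.
So there are 3 positive, 1 zero pivots.

(3, 0)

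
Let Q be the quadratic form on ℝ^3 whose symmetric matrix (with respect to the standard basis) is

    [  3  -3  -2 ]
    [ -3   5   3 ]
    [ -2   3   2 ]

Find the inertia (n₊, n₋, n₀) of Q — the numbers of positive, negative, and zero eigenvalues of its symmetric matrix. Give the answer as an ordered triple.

(3, 0, 0)

An LDLᵀ factorisation of A has diagonal entries 3, 2, 1/6.
Counting signs: 3 positive.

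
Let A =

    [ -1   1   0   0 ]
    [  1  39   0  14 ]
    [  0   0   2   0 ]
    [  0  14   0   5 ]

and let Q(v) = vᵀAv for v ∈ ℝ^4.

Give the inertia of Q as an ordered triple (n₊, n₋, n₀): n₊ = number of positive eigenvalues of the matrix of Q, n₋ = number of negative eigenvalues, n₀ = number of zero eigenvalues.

(3, 1, 0)

Symmetric row and column elimination reduces A to a congruent diagonal form with pivots -1, 40, 2, 1/10.
So there are 3 positive, 1 negative pivots.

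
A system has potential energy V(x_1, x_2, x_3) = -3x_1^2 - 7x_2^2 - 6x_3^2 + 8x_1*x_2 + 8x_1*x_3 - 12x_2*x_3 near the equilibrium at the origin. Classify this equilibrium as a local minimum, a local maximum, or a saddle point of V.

local maximum

The Hessian at the origin is H = [[-6, 8, 8], [8, -14, -12], [8, -12, -12]].
Applying the same elementary operations to the rows and columns of H produces a congruent diagonal matrix with entries -6, -10/3, -4/5.
Counting signs: 3 negative.
H is negative definite, so the origin is a strict local maximum.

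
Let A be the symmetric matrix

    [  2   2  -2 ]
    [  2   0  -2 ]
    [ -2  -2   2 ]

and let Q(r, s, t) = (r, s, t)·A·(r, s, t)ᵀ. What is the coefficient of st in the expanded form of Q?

The coefficient of st is A[2,3] + A[3,2] = 2·(-2) = -4.

-4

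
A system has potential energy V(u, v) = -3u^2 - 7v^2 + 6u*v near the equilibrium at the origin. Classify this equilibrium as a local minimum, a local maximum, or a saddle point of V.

The Hessian at the origin is H = [[-6, 6], [6, -14]].
det H = -6·-14 − (6)² = 48 > 0 and H[1,1] = -6 < 0, so H is negative definite.
Therefore the origin is a local maximum.

local maximum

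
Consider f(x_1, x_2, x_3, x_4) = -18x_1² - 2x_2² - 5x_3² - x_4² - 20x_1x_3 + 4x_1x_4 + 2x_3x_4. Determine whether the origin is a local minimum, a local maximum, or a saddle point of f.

saddle point

The Hessian at the origin is H = [[-36, 0, -20, 4], [0, -4, 0, 0], [-20, 0, -10, 2], [4, 0, 2, -2]].
Congruent diagonalization of H (simultaneous row and column reduction) yields pivots -36, -4, 10/9, -8/5.
That gives 1 positive, 3 negative pivots.
H is indefinite, so the origin is a saddle point.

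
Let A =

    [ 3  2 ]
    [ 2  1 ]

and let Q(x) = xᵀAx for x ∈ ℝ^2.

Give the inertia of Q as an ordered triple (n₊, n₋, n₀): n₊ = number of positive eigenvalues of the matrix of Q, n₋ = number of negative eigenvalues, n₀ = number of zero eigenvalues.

(1, 1, 0)

Congruent diagonalization of A (simultaneous row and column reduction) yields pivots 3, -1/3.
Counting signs: 1 positive, 1 negative.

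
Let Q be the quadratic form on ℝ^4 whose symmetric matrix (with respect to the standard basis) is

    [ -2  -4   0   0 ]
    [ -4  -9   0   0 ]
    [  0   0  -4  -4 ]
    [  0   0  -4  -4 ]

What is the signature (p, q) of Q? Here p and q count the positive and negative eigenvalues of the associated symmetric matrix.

(0, 3)

Congruent diagonalization of A (simultaneous row and column reduction) yields pivots -2, -1, -4, 0.
Counting signs: 3 negative, 1 zero.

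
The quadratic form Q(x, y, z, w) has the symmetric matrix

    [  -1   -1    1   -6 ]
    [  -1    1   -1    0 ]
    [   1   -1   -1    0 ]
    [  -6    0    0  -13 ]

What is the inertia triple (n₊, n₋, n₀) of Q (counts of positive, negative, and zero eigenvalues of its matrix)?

Row-reducing A symmetrically gives the diagonal entries -1, 2, -2, 5.
Counting signs: 2 positive, 2 negative.

(2, 2, 0)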